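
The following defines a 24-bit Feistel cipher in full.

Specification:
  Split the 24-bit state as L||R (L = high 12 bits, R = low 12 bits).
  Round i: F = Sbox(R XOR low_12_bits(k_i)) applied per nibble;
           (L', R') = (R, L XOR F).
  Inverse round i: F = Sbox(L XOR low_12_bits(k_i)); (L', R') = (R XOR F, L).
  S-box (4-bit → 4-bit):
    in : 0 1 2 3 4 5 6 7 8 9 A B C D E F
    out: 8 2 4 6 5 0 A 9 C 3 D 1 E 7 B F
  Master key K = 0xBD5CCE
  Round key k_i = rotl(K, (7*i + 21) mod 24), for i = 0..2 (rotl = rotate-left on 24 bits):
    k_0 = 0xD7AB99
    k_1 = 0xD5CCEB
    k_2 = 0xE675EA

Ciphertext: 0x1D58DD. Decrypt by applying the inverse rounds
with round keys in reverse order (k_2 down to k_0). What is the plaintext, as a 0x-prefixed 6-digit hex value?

s_0 = ciphertext = 0x1D58DD
s_1 = InvRound(s_0, k_2) = 0xDB21D5
s_2 = InvRound(s_1, k_1) = 0x3D6DB2
s_3 = InvRound(s_2, k_0) = 0x1ED3D6

0x1ED3D6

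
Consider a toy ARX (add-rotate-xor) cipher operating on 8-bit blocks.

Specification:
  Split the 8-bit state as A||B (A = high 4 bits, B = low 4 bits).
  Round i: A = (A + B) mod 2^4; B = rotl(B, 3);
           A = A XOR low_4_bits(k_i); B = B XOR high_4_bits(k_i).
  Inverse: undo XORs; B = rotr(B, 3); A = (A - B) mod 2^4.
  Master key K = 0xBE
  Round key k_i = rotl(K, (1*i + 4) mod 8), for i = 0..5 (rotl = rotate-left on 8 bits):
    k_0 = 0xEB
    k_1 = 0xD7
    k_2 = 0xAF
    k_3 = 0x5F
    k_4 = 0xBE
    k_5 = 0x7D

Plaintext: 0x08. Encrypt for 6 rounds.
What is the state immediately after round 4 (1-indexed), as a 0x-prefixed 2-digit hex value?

s_0 = plaintext = 0x08
s_1 = Round(s_0, k_0) = 0x3A
s_2 = Round(s_1, k_1) = 0xA8
s_3 = Round(s_2, k_2) = 0xDE
s_4 = Round(s_3, k_3) = 0x42
s_5 = Round(s_4, k_4) = 0x8A
s_6 = Round(s_5, k_5) = 0xF2

0x42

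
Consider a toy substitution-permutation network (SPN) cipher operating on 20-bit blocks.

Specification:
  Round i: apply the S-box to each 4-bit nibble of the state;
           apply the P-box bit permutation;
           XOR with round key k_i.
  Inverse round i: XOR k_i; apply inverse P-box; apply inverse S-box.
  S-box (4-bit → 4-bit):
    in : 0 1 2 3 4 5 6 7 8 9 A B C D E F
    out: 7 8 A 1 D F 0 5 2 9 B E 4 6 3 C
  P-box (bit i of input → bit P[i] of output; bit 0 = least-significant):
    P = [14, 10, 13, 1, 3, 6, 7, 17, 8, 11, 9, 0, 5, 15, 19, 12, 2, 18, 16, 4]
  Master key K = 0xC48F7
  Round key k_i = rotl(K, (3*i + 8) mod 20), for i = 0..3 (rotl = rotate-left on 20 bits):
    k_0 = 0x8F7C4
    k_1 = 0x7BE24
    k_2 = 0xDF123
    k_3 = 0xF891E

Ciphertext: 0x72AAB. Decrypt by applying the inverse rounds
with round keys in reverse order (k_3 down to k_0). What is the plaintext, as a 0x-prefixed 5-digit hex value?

s_0 = ciphertext = 0x72AAB
s_1 = InvRound(s_0, k_3) = 0x904CC
s_2 = InvRound(s_1, k_2) = 0xEA905
s_3 = InvRound(s_2, k_1) = 0xC4468
s_4 = InvRound(s_3, k_0) = 0xEA77C

0xEA77C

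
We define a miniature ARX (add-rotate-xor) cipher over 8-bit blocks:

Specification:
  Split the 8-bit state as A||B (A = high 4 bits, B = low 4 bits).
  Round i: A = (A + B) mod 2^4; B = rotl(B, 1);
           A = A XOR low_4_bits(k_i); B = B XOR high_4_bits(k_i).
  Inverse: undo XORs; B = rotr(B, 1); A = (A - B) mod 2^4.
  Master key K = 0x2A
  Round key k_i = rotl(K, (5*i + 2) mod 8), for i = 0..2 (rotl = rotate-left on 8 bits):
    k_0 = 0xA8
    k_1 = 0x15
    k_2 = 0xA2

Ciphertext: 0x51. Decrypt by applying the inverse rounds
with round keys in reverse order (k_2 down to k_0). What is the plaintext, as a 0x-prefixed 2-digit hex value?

s_0 = ciphertext = 0x51
s_1 = InvRound(s_0, k_2) = 0xAD
s_2 = InvRound(s_1, k_1) = 0x96
s_3 = InvRound(s_2, k_0) = 0xB6

0xB6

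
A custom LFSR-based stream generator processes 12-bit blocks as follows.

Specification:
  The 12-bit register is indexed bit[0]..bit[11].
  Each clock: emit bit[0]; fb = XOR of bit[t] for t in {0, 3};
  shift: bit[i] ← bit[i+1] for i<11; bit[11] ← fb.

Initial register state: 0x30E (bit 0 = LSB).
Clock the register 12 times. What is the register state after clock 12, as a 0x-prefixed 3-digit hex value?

0xD6F

reg_0 = 0x30E
clock 1: out=0, reg = 0x987
clock 2: out=1, reg = 0xCC3
clock 3: out=1, reg = 0xE61
clock 4: out=1, reg = 0xF30
clock 5: out=0, reg = 0x798
clock 6: out=0, reg = 0xBCC
clock 7: out=0, reg = 0xDE6
clock 8: out=0, reg = 0x6F3
clock 9: out=1, reg = 0xB79
clock 10: out=1, reg = 0x5BC
clock 11: out=0, reg = 0xADE
clock 12: out=0, reg = 0xD6F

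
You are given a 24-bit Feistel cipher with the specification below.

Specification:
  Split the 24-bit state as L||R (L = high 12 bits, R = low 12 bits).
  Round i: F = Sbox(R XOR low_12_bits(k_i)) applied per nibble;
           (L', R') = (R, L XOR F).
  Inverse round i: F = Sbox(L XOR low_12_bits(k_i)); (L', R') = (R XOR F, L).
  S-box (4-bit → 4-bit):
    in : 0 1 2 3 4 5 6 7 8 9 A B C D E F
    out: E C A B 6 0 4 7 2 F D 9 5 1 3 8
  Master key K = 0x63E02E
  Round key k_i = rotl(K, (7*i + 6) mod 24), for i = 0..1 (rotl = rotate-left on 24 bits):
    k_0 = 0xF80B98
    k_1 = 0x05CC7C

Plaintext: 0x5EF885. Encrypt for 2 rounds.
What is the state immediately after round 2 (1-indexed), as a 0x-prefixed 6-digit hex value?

0xE2E28F

s_0 = plaintext = 0x5EF885
s_1 = Round(s_0, k_0) = 0x885E2E
s_2 = Round(s_1, k_1) = 0xE2E28F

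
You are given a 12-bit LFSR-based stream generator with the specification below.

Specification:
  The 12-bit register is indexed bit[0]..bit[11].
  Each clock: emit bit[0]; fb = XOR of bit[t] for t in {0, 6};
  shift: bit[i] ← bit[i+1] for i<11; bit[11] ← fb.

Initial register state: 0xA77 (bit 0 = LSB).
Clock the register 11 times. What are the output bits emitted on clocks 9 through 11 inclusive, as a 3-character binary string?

reg_0 = 0xA77
clock 1: out=1, reg = 0x53B
clock 2: out=1, reg = 0xA9D
clock 3: out=1, reg = 0xD4E
clock 4: out=0, reg = 0xEA7
clock 5: out=1, reg = 0xF53
clock 6: out=1, reg = 0x7A9
clock 7: out=1, reg = 0xBD4
clock 8: out=0, reg = 0xDEA
clock 9: out=0, reg = 0xEF5
clock 10: out=1, reg = 0x77A
clock 11: out=0, reg = 0xBBD

010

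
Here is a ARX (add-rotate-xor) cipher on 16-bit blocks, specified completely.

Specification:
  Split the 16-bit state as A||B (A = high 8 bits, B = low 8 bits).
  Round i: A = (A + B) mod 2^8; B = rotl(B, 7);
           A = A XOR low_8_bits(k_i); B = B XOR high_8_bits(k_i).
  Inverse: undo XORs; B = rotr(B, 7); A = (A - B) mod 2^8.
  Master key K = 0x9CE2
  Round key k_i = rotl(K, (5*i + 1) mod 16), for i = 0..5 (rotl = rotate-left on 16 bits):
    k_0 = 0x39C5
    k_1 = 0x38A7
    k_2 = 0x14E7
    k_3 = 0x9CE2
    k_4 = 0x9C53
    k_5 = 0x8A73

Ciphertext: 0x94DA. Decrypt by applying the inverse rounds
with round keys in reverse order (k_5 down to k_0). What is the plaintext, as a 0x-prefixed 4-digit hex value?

0x707C

s_0 = ciphertext = 0x94DA
s_1 = InvRound(s_0, k_5) = 0x47A0
s_2 = InvRound(s_1, k_4) = 0x9C78
s_3 = InvRound(s_2, k_3) = 0xB5C9
s_4 = InvRound(s_3, k_2) = 0x97BB
s_5 = InvRound(s_4, k_1) = 0x2907
s_6 = InvRound(s_5, k_0) = 0x707C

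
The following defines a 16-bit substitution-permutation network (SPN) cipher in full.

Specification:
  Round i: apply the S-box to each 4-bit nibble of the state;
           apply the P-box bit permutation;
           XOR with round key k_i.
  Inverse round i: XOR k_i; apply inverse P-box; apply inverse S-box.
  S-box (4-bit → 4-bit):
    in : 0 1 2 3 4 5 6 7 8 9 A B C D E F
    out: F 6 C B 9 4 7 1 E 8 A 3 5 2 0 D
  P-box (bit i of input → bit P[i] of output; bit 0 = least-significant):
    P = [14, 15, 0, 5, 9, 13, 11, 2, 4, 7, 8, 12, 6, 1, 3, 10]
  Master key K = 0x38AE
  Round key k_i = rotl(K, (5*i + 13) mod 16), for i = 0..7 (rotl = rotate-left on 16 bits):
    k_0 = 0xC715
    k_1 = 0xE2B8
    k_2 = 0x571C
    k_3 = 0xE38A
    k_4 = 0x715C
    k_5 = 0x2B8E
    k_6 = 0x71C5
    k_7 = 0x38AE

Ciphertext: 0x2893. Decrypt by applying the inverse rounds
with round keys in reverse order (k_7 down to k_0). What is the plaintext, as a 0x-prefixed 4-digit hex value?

0xFF37

s_0 = ciphertext = 0x2893
s_1 = InvRound(s_0, k_7) = 0x5492
s_2 = InvRound(s_1, k_6) = 0x3CA5
s_3 = InvRound(s_2, k_5) = 0x8272
s_4 = InvRound(s_3, k_4) = 0x1233
s_5 = InvRound(s_4, k_3) = 0x50D0
s_6 = InvRound(s_5, k_2) = 0xF14E
s_7 = InvRound(s_6, k_1) = 0xB049
s_8 = InvRound(s_7, k_0) = 0xFF37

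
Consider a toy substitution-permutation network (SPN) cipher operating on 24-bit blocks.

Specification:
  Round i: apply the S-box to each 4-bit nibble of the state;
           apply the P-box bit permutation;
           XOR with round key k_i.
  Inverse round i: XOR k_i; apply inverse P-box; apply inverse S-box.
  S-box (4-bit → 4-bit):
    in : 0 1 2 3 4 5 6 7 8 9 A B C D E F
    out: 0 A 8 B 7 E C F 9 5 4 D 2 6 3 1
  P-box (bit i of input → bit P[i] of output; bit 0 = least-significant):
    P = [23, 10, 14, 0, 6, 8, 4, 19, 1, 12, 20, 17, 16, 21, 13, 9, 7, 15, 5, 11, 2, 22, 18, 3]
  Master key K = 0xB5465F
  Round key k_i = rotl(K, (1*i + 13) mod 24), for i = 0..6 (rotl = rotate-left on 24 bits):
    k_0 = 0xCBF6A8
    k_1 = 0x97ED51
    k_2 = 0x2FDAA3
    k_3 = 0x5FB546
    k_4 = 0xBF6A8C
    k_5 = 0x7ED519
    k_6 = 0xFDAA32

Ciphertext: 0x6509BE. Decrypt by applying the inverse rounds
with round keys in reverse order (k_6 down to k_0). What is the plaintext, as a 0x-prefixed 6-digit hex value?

s_0 = ciphertext = 0x6509BE
s_1 = InvRound(s_0, k_6) = 0x8E6A1F
s_2 = InvRound(s_1, k_5) = 0xE154CE
s_3 = InvRound(s_2, k_4) = 0xD2678C
s_4 = InvRound(s_3, k_3) = 0x6E8E89
s_5 = InvRound(s_4, k_2) = 0x1AFE0D
s_6 = InvRound(s_5, k_1) = 0xB08C7F
s_7 = InvRound(s_6, k_0) = 0xE877B6

0xE877B6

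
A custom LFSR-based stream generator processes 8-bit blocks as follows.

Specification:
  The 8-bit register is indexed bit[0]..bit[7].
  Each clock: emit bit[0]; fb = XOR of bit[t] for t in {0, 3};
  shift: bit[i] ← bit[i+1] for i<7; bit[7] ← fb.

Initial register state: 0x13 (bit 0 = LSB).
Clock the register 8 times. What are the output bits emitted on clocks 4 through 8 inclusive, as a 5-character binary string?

reg_0 = 0x13
clock 1: out=1, reg = 0x89
clock 2: out=1, reg = 0x44
clock 3: out=0, reg = 0x22
clock 4: out=0, reg = 0x11
clock 5: out=1, reg = 0x88
clock 6: out=0, reg = 0xC4
clock 7: out=0, reg = 0x62
clock 8: out=0, reg = 0x31

01000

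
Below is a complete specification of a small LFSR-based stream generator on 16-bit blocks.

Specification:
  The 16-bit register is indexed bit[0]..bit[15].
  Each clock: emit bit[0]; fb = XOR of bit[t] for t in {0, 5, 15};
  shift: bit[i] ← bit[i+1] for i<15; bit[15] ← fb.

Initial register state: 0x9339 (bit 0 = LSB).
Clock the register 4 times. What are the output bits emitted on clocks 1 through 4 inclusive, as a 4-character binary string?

1001

reg_0 = 0x9339
clock 1: out=1, reg = 0xC99C
clock 2: out=0, reg = 0xE4CE
clock 3: out=0, reg = 0xF267
clock 4: out=1, reg = 0xF933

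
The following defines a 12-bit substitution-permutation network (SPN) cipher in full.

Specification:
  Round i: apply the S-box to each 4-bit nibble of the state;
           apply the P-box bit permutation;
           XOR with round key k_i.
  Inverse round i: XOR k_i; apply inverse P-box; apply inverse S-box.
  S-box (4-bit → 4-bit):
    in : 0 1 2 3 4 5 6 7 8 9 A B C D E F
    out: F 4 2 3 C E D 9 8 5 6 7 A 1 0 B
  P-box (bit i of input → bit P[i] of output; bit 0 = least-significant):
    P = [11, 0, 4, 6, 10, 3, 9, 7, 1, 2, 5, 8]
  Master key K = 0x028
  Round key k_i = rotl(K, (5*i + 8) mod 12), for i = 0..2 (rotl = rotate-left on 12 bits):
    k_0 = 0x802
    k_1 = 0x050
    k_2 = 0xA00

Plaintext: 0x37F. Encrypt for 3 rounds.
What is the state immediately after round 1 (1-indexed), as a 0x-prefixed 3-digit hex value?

0x4C5

s_0 = plaintext = 0x37F
s_1 = Round(s_0, k_0) = 0x4C5
s_2 = Round(s_1, k_1) = 0x1A9
s_3 = Round(s_2, k_2) = 0x038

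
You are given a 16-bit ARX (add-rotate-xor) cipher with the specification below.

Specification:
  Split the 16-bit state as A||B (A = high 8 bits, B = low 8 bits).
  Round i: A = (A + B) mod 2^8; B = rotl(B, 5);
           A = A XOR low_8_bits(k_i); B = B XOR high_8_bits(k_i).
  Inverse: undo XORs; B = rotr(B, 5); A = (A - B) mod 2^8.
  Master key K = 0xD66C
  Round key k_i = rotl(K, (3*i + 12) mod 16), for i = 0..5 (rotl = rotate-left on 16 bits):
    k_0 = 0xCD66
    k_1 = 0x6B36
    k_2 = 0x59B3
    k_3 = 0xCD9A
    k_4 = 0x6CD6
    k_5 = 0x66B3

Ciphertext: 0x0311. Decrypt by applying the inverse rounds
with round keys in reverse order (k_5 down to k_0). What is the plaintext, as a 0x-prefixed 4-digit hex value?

s_0 = ciphertext = 0x0311
s_1 = InvRound(s_0, k_5) = 0xF5BB
s_2 = InvRound(s_1, k_4) = 0x65BE
s_3 = InvRound(s_2, k_3) = 0x649B
s_4 = InvRound(s_3, k_2) = 0xC116
s_5 = InvRound(s_4, k_1) = 0x0CEB
s_6 = InvRound(s_5, k_0) = 0x3931

0x3931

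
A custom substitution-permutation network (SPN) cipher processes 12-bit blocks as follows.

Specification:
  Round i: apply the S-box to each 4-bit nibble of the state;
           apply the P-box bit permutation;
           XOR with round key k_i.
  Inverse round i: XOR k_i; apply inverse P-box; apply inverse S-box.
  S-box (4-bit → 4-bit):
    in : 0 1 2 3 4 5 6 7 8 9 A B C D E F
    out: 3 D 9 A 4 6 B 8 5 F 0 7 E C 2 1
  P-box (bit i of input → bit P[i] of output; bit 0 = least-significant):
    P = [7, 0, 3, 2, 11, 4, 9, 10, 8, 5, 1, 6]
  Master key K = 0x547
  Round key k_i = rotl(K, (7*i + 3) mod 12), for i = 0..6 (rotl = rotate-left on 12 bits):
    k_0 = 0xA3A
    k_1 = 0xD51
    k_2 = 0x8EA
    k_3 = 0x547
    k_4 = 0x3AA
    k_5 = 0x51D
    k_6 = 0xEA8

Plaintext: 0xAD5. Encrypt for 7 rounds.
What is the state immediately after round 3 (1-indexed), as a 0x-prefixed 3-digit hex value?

s_0 = plaintext = 0xAD5
s_1 = Round(s_0, k_0) = 0xC33
s_2 = Round(s_1, k_1) = 0x926
s_3 = Round(s_2, k_2) = 0x50D
s_4 = Round(s_3, k_3) = 0xD79
s_5 = Round(s_4, k_4) = 0x765
s_6 = Round(s_5, k_5) = 0x944
s_7 = Round(s_6, k_6) = 0xDC2

0x50D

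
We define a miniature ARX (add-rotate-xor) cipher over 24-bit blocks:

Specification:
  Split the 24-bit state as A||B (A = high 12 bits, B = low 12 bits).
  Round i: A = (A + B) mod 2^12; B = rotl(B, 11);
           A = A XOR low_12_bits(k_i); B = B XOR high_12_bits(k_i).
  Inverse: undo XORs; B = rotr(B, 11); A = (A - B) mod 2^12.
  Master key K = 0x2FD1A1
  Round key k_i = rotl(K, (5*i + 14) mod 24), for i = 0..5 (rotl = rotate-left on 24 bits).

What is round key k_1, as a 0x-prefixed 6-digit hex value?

0x097E8D

K = 0x2FD1A1
k_0 = rotl(K, (5*0+14) mod 24) = rotl(K, 14) = 0x684BF4
k_1 = rotl(K, (5*1+14) mod 24) = rotl(K, 19) = 0x097E8D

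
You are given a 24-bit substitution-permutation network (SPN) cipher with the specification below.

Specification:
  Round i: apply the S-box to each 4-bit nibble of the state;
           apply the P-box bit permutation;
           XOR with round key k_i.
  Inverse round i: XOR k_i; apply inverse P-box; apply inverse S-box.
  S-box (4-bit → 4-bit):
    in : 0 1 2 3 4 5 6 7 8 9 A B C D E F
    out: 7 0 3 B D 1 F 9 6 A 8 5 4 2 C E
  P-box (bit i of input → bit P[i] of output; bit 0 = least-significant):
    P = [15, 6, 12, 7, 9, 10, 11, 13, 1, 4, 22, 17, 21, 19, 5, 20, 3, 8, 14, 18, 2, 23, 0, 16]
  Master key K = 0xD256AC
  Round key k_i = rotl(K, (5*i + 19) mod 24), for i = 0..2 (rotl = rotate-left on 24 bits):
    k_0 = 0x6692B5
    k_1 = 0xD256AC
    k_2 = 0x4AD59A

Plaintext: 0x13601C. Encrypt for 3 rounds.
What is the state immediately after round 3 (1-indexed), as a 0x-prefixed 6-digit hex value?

0xF8873A

s_0 = plaintext = 0x13601C
s_1 = Round(s_0, k_0) = 0x1A838F
s_2 = Round(s_1, k_1) = 0xDC4A5E
s_3 = Round(s_2, k_2) = 0xF8873A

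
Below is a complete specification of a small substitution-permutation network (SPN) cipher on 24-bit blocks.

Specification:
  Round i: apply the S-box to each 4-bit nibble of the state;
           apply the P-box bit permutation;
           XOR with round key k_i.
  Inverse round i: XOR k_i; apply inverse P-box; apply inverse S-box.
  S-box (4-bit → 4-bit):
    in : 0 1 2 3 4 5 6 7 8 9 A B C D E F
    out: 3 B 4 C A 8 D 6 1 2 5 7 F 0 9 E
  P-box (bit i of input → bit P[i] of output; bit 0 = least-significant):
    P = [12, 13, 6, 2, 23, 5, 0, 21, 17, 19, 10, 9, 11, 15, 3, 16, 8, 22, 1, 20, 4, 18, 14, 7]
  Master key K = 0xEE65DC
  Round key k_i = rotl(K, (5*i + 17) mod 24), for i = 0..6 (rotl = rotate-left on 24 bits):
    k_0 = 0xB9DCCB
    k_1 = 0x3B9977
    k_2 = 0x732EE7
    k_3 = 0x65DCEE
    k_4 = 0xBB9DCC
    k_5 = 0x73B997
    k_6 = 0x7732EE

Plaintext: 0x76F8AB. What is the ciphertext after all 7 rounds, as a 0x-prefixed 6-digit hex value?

s_0 = plaintext = 0x76F8AB
s_1 = Round(s_0, k_0) = 0x2E2D80
s_2 = Round(s_1, k_1) = 0xABE87F
s_3 = Round(s_2, k_2) = 0x304790
s_4 = Round(s_3, k_3) = 0x2C294E
s_5 = Round(s_4, k_4) = 0xC3CCE2
s_6 = Round(s_5, k_5) = 0xCC774D
s_7 = Round(s_6, k_6) = 0x0BF754

0x0BF754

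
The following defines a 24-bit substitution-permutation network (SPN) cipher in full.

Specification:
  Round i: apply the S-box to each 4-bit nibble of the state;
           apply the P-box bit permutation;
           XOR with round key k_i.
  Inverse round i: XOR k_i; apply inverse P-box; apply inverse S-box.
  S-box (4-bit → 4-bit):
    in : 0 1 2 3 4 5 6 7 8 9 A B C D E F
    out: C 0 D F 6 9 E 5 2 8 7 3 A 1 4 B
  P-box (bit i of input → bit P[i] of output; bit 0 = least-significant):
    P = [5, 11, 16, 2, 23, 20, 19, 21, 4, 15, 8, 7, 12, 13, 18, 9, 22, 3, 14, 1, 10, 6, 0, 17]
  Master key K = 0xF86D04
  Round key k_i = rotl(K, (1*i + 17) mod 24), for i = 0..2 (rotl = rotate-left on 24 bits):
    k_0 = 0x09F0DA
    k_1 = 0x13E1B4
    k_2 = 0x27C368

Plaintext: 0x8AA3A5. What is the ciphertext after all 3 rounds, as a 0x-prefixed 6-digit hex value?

s_0 = plaintext = 0x8AA3A5
s_1 = Round(s_0, k_0) = 0xD50126
s_2 = Round(s_1, k_1) = 0xFEEFB2
s_3 = Round(s_2, k_2) = 0xB0079C

0xB0079C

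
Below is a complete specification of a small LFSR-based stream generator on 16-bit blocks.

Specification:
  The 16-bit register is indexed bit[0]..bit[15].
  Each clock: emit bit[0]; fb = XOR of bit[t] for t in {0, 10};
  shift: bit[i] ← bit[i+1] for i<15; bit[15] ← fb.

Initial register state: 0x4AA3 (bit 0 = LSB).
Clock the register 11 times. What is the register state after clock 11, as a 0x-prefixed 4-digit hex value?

0xDE29

reg_0 = 0x4AA3
clock 1: out=1, reg = 0xA551
clock 2: out=1, reg = 0x52A8
clock 3: out=0, reg = 0x2954
clock 4: out=0, reg = 0x14AA
clock 5: out=0, reg = 0x8A55
clock 6: out=1, reg = 0xC52A
clock 7: out=0, reg = 0xE295
clock 8: out=1, reg = 0xF14A
clock 9: out=0, reg = 0x78A5
clock 10: out=1, reg = 0xBC52
clock 11: out=0, reg = 0xDE29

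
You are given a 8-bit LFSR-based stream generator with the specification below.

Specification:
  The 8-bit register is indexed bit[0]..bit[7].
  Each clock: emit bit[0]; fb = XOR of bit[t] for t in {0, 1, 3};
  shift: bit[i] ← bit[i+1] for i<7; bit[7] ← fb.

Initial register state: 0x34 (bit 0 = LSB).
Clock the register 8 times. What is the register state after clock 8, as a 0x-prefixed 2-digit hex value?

0x28

reg_0 = 0x34
clock 1: out=0, reg = 0x1A
clock 2: out=0, reg = 0x0D
clock 3: out=1, reg = 0x06
clock 4: out=0, reg = 0x83
clock 5: out=1, reg = 0x41
clock 6: out=1, reg = 0xA0
clock 7: out=0, reg = 0x50
clock 8: out=0, reg = 0x28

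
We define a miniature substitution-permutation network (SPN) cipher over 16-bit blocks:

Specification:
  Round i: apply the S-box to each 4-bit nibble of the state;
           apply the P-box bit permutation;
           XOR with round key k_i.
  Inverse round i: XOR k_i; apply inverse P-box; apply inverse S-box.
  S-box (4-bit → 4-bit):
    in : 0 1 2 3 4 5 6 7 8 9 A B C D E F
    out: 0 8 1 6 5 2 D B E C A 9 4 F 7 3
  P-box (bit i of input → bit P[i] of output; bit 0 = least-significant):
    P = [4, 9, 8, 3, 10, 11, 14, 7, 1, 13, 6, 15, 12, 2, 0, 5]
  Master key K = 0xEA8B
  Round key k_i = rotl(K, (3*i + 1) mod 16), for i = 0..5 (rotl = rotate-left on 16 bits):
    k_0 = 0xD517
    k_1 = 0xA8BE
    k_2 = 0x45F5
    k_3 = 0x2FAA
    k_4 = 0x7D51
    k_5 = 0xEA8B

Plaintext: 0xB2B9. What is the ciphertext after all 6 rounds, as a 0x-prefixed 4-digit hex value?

s_0 = plaintext = 0xB2B9
s_1 = Round(s_0, k_0) = 0xC0BD
s_2 = Round(s_1, k_1) = 0xAF27
s_3 = Round(s_2, k_2) = 0x63CB
s_4 = Round(s_3, k_3) = 0x5FD3
s_5 = Round(s_4, k_4) = 0x12D7
s_6 = Round(s_5, k_5) = 0xA431

0xA431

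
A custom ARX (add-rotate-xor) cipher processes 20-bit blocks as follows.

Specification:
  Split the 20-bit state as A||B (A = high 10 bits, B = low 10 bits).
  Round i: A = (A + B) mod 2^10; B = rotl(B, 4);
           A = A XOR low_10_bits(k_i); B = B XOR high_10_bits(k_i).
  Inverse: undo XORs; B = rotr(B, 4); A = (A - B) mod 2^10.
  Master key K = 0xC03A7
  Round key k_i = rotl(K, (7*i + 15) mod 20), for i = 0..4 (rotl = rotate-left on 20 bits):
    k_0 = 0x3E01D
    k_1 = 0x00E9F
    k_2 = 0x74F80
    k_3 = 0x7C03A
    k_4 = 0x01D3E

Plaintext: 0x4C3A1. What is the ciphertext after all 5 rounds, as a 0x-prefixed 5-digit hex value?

0xA31D6

s_0 = plaintext = 0x4C3A1
s_1 = Round(s_0, k_0) = 0x332E6
s_2 = Round(s_1, k_1) = 0x4B668
s_3 = Round(s_2, k_2) = 0x0575A
s_4 = Round(s_3, k_3) = 0xD545D
s_5 = Round(s_4, k_4) = 0xA31D6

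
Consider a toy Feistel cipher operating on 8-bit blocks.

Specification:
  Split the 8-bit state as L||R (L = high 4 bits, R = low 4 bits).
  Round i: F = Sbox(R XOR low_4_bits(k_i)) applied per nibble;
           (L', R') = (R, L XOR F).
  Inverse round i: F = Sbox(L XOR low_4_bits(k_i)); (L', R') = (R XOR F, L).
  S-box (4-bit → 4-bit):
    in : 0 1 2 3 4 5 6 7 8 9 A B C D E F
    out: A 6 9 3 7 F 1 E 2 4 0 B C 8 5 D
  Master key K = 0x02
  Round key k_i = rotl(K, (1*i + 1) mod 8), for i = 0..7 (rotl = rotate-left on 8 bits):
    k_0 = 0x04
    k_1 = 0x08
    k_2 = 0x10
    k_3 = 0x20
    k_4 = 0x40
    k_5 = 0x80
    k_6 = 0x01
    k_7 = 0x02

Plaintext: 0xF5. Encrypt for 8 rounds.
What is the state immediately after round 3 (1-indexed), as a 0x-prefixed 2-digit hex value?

s_0 = plaintext = 0xF5
s_1 = Round(s_0, k_0) = 0x59
s_2 = Round(s_1, k_1) = 0x93
s_3 = Round(s_2, k_2) = 0x3A
s_4 = Round(s_3, k_3) = 0xA3
s_5 = Round(s_4, k_4) = 0x39
s_6 = Round(s_5, k_5) = 0x97
s_7 = Round(s_6, k_6) = 0x78
s_8 = Round(s_7, k_7) = 0x87

0x3A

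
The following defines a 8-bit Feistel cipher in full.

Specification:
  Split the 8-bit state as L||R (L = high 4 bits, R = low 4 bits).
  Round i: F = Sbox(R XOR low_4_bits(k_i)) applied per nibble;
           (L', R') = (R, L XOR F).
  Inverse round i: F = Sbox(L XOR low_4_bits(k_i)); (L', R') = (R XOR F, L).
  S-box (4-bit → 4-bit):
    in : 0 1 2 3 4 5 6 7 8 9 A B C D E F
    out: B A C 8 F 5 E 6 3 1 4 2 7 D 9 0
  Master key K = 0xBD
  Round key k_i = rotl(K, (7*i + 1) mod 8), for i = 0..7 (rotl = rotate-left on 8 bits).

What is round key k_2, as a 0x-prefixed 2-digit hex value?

K = 0xBD
k_0 = rotl(K, (7*0+1) mod 8) = rotl(K, 1) = 0x7B
k_1 = rotl(K, (7*1+1) mod 8) = rotl(K, 0) = 0xBD
k_2 = rotl(K, (7*2+1) mod 8) = rotl(K, 7) = 0xDE

0xDE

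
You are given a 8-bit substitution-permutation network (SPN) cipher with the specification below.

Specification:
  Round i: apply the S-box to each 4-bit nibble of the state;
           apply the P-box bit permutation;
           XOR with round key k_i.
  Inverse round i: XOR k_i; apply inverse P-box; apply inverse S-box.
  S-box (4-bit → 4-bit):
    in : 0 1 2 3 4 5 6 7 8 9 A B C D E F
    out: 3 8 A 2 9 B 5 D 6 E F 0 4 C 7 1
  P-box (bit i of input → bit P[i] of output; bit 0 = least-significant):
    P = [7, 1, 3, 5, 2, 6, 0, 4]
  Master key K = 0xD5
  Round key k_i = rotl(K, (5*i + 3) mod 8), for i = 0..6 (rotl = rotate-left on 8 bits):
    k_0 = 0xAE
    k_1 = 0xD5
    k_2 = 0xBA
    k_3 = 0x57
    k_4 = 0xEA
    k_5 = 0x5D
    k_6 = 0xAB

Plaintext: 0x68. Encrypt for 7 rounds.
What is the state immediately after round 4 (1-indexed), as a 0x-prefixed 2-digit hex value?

s_0 = plaintext = 0x68
s_1 = Round(s_0, k_0) = 0xA1
s_2 = Round(s_1, k_1) = 0xA0
s_3 = Round(s_2, k_2) = 0x6D
s_4 = Round(s_3, k_3) = 0x7A
s_5 = Round(s_4, k_4) = 0x55
s_6 = Round(s_5, k_5) = 0xAB
s_7 = Round(s_6, k_6) = 0xFE

0x7A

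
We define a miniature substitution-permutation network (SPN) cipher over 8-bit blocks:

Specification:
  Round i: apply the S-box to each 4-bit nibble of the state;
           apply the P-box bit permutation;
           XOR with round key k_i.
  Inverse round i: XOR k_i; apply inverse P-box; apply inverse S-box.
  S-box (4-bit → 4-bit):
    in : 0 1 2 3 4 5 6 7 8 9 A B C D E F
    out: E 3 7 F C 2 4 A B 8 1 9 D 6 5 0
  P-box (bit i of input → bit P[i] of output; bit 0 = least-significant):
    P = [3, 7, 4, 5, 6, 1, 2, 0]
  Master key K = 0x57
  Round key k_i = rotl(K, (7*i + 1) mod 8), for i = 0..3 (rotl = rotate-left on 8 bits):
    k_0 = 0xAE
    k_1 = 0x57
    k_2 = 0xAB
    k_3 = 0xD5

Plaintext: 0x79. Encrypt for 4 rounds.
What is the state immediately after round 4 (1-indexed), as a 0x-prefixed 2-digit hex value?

s_0 = plaintext = 0x79
s_1 = Round(s_0, k_0) = 0x8D
s_2 = Round(s_1, k_1) = 0x84
s_3 = Round(s_2, k_2) = 0xD8
s_4 = Round(s_3, k_3) = 0x7B

0x7B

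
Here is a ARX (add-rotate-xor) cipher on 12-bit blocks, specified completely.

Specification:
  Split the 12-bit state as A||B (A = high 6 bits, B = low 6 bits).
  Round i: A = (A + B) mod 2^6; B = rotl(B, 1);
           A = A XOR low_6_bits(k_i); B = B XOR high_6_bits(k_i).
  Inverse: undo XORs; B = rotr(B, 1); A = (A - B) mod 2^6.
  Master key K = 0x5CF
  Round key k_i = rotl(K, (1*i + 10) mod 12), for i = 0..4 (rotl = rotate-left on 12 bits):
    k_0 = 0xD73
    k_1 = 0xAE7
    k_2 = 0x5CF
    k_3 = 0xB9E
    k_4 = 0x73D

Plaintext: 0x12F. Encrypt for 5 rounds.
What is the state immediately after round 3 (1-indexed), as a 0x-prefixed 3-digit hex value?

s_0 = plaintext = 0x12F
s_1 = Round(s_0, k_0) = 0x02A
s_2 = Round(s_1, k_1) = 0x37E
s_3 = Round(s_2, k_2) = 0x12A
s_4 = Round(s_3, k_3) = 0xC3B
s_5 = Round(s_4, k_4) = 0x5AB

0x12A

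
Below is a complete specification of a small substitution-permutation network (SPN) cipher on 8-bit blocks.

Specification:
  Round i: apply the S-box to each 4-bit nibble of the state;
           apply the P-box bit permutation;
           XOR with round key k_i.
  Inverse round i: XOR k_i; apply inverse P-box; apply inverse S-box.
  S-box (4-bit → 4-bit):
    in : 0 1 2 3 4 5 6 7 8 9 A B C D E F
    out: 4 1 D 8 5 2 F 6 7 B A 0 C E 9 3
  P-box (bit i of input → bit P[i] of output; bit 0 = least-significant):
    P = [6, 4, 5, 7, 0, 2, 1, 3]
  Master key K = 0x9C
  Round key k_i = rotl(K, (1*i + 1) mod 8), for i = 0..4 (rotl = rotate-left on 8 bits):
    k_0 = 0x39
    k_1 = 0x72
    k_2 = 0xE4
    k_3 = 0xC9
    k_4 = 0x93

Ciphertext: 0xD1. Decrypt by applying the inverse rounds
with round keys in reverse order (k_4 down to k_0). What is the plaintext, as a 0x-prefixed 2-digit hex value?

s_0 = ciphertext = 0xD1
s_1 = InvRound(s_0, k_4) = 0x01
s_2 = InvRound(s_1, k_3) = 0x3E
s_3 = InvRound(s_2, k_2) = 0xC9
s_4 = InvRound(s_3, k_1) = 0x2D
s_5 = InvRound(s_4, k_0) = 0x55

0x55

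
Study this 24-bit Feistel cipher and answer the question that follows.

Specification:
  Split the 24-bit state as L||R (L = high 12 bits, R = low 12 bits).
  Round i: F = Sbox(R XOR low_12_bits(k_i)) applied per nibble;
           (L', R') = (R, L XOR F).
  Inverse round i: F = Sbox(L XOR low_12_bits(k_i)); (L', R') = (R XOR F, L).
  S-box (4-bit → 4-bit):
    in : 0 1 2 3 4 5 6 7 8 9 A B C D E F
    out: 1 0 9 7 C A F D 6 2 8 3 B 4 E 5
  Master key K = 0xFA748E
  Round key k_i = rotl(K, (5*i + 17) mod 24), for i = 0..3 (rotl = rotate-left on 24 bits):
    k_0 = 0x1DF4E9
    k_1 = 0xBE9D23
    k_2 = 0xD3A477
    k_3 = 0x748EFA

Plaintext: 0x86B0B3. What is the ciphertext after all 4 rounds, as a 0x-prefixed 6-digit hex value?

s_0 = plaintext = 0x86B0B3
s_1 = Round(s_0, k_0) = 0x0B34C3
s_2 = Round(s_1, k_1) = 0x4C3252
s_3 = Round(s_2, k_2) = 0x252B59
s_4 = Round(s_3, k_3) = 0xB598D5

0xB598D5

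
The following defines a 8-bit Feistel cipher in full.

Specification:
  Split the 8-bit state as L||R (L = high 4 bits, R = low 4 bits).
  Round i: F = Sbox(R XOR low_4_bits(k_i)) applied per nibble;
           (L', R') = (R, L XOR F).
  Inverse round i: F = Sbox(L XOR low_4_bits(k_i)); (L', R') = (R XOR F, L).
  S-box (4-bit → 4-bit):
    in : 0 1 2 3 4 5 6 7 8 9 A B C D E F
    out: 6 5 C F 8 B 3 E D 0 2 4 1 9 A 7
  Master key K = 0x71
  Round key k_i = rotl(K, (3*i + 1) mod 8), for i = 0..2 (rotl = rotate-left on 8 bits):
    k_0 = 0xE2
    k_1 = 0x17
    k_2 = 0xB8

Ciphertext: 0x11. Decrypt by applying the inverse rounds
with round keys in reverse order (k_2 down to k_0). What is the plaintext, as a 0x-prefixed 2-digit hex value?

0x72

s_0 = ciphertext = 0x11
s_1 = InvRound(s_0, k_2) = 0x11
s_2 = InvRound(s_1, k_1) = 0x21
s_3 = InvRound(s_2, k_0) = 0x72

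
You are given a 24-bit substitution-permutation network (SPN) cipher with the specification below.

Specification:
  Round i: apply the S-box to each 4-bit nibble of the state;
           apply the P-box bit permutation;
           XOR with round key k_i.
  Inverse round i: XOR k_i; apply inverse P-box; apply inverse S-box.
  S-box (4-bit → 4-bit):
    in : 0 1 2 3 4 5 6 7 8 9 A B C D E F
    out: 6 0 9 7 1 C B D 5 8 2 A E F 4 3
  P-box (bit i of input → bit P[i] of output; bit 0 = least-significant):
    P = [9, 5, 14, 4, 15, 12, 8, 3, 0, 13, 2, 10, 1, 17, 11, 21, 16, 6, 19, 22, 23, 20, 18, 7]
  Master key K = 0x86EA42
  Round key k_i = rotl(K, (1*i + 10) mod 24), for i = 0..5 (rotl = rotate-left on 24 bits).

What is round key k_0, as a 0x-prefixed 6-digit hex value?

0xA90A1B

K = 0x86EA42
k_0 = rotl(K, (1*0+10) mod 24) = rotl(K, 10) = 0xA90A1B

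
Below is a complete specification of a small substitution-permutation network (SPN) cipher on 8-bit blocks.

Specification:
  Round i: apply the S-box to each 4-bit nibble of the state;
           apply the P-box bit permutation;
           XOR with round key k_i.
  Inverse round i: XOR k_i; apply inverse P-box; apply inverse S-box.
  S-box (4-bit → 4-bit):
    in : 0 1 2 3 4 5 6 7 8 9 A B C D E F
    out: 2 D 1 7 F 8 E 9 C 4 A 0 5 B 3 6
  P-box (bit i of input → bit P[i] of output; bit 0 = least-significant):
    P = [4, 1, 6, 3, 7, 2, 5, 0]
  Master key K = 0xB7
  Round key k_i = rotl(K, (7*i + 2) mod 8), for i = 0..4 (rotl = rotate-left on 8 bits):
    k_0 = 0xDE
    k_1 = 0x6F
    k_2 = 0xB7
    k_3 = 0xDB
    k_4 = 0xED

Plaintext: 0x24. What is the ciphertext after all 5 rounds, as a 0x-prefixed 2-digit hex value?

s_0 = plaintext = 0x24
s_1 = Round(s_0, k_0) = 0x04
s_2 = Round(s_1, k_1) = 0x31
s_3 = Round(s_2, k_2) = 0x4B
s_4 = Round(s_3, k_3) = 0x7E
s_5 = Round(s_4, k_4) = 0x7E

0x7E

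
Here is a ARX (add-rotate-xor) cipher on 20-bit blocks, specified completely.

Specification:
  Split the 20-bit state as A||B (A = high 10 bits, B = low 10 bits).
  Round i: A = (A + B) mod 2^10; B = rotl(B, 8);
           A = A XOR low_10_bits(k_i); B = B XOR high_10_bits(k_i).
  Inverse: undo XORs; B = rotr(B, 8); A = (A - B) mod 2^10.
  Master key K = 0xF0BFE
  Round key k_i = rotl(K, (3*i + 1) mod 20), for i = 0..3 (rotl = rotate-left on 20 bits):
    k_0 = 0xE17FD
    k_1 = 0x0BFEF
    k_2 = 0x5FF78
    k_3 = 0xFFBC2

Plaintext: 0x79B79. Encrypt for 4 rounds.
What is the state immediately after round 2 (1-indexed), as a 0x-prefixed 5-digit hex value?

0xC4BB9

s_0 = plaintext = 0x79B79
s_1 = Round(s_0, k_0) = 0xA8A5B
s_2 = Round(s_1, k_1) = 0xC4BB9
s_3 = Round(s_2, k_2) = 0x6CC91
s_4 = Round(s_3, k_3) = 0x61ADA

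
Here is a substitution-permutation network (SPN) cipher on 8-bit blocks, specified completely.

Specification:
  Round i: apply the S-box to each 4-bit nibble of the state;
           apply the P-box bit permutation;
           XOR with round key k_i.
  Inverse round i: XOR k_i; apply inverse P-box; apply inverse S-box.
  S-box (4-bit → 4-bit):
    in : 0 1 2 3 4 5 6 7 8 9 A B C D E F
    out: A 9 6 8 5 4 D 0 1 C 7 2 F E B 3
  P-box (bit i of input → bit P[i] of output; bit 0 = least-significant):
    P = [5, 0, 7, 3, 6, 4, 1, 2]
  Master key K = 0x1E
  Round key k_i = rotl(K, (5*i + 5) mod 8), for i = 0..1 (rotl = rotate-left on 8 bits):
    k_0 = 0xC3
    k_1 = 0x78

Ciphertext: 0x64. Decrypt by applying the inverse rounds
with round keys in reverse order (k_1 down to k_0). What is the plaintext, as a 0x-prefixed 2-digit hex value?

s_0 = ciphertext = 0x64
s_1 = InvRound(s_0, k_1) = 0x03
s_2 = InvRound(s_1, k_0) = 0x85

0x85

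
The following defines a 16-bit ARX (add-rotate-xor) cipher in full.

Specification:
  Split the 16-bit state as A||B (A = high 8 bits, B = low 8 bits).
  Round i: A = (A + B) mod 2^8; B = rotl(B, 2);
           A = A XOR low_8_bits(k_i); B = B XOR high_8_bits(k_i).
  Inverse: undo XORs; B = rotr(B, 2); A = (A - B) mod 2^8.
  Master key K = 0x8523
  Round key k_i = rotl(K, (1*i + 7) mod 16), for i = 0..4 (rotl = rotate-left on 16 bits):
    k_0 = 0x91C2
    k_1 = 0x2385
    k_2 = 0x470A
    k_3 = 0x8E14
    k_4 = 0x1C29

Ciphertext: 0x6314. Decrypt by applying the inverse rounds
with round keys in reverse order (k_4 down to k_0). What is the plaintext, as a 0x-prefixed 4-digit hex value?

0x0CC7

s_0 = ciphertext = 0x6314
s_1 = InvRound(s_0, k_4) = 0x4802
s_2 = InvRound(s_1, k_3) = 0x3923
s_3 = InvRound(s_2, k_2) = 0x1A19
s_4 = InvRound(s_3, k_1) = 0x118E
s_5 = InvRound(s_4, k_0) = 0x0CC7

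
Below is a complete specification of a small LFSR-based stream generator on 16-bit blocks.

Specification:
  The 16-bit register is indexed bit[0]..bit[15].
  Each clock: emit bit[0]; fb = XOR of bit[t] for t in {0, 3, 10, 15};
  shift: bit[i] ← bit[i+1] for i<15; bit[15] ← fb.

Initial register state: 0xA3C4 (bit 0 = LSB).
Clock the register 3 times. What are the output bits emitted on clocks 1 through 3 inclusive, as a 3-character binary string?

reg_0 = 0xA3C4
clock 1: out=0, reg = 0xD1E2
clock 2: out=0, reg = 0xE8F1
clock 3: out=1, reg = 0x7478

001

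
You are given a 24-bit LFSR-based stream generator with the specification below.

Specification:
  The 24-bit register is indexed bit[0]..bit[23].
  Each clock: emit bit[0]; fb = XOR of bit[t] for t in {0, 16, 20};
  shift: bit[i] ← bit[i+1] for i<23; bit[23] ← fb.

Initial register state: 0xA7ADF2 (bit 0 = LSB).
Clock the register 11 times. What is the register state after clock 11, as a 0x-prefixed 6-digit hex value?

0x15F4F5

reg_0 = 0xA7ADF2
clock 1: out=0, reg = 0xD3D6F9
clock 2: out=1, reg = 0xE9EB7C
clock 3: out=0, reg = 0xF4F5BE
clock 4: out=0, reg = 0xFA7ADF
clock 5: out=1, reg = 0x7D3D6F
clock 6: out=1, reg = 0xBE9EB7
clock 7: out=1, reg = 0x5F4F5B
clock 8: out=1, reg = 0xAFA7AD
clock 9: out=1, reg = 0x57D3D6
clock 10: out=0, reg = 0x2BE9EB
clock 11: out=1, reg = 0x15F4F5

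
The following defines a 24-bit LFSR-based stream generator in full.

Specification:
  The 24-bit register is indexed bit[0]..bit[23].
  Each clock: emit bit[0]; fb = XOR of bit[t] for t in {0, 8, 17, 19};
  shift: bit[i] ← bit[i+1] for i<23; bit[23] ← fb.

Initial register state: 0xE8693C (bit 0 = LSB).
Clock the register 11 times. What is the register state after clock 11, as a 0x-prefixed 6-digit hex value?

0x179D0D

reg_0 = 0xE8693C
clock 1: out=0, reg = 0x74349E
clock 2: out=0, reg = 0x3A1A4F
clock 3: out=1, reg = 0x9D0D27
clock 4: out=1, reg = 0xCE8693
clock 5: out=1, reg = 0xE74349
clock 6: out=1, reg = 0xF3A1A4
clock 7: out=0, reg = 0x79D0D2
clock 8: out=0, reg = 0xBCE869
clock 9: out=1, reg = 0x5E7434
clock 10: out=0, reg = 0x2F3A1A
clock 11: out=0, reg = 0x179D0D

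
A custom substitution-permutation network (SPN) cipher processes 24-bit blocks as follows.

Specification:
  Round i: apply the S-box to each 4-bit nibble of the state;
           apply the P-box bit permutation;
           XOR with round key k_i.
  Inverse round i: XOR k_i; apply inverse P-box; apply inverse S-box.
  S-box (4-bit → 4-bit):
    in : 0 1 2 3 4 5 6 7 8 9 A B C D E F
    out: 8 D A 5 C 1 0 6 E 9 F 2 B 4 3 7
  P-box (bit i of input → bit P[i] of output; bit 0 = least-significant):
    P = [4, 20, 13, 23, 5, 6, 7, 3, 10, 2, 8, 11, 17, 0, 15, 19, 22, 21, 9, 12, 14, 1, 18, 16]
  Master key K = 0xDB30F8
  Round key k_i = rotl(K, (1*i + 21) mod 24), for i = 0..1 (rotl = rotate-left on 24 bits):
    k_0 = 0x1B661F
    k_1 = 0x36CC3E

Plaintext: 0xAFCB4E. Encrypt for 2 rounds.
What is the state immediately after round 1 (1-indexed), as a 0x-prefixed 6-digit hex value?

s_0 = plaintext = 0xAFCB4E
s_1 = Round(s_0, k_0) = 0x642480
s_2 = Round(s_1, k_1) = 0xBED7F7

0x642480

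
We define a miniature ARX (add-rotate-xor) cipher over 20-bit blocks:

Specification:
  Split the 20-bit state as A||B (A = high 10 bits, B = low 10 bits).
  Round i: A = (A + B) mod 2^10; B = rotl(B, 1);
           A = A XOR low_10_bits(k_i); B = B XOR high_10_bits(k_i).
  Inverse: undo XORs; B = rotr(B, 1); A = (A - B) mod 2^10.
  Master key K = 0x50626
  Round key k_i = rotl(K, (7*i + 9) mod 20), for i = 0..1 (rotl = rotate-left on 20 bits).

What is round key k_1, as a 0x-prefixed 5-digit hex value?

K = 0x50626
k_0 = rotl(K, (7*0+9) mod 20) = rotl(K, 9) = 0xC4CA0
k_1 = rotl(K, (7*1+9) mod 20) = rotl(K, 16) = 0x65062

0x65062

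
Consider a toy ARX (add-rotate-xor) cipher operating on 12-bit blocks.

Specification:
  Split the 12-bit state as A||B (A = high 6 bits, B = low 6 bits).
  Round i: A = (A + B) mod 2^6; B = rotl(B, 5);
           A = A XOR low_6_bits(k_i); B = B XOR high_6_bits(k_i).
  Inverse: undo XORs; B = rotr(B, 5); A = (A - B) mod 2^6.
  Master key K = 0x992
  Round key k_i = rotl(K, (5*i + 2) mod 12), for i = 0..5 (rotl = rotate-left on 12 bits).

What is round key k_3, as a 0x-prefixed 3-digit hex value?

K = 0x992
k_0 = rotl(K, (5*0+2) mod 12) = rotl(K, 2) = 0x64A
k_1 = rotl(K, (5*1+2) mod 12) = rotl(K, 7) = 0x94C
k_2 = rotl(K, (5*2+2) mod 12) = rotl(K, 0) = 0x992
k_3 = rotl(K, (5*3+2) mod 12) = rotl(K, 5) = 0x253

0x253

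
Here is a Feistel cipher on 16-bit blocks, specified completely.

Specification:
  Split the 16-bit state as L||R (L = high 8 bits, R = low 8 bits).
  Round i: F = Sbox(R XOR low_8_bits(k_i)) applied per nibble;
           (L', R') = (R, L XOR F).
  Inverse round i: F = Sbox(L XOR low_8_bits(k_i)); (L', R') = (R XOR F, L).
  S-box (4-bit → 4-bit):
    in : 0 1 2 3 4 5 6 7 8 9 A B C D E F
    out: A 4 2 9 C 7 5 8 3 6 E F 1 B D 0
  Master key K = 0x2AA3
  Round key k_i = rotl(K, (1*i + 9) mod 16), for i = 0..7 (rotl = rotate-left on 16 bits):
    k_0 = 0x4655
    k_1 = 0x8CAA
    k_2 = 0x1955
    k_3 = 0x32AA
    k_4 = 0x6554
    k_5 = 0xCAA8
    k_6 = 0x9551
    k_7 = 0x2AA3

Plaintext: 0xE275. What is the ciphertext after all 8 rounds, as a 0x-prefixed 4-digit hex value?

0x06B6

s_0 = plaintext = 0xE275
s_1 = Round(s_0, k_0) = 0x75C8
s_2 = Round(s_1, k_1) = 0xC827
s_3 = Round(s_2, k_2) = 0x274A
s_4 = Round(s_3, k_3) = 0x4AFD
s_5 = Round(s_4, k_4) = 0xFDAC
s_6 = Round(s_5, k_5) = 0xAC51
s_7 = Round(s_6, k_6) = 0x5106
s_8 = Round(s_7, k_7) = 0x06B6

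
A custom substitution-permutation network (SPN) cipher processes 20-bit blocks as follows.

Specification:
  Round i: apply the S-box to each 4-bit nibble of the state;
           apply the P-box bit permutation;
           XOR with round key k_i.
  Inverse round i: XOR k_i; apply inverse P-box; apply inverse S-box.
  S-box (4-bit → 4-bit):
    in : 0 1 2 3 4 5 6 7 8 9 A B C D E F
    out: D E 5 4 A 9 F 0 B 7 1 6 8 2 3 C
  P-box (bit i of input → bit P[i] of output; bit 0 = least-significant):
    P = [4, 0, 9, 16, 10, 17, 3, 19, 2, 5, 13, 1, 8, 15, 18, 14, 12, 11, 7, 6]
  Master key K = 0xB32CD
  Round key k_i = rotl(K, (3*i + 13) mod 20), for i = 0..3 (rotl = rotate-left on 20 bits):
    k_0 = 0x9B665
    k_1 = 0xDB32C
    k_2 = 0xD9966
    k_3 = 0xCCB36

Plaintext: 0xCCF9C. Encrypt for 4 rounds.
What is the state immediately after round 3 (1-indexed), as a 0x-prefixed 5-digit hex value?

s_0 = plaintext = 0xCCF9C
s_1 = Round(s_0, k_0) = 0xAD22F
s_2 = Round(s_1, k_1) = 0xC0520
s_3 = Round(s_2, k_2) = 0x8DE38
s_4 = Round(s_3, k_3) = 0xD534B

0x8DE38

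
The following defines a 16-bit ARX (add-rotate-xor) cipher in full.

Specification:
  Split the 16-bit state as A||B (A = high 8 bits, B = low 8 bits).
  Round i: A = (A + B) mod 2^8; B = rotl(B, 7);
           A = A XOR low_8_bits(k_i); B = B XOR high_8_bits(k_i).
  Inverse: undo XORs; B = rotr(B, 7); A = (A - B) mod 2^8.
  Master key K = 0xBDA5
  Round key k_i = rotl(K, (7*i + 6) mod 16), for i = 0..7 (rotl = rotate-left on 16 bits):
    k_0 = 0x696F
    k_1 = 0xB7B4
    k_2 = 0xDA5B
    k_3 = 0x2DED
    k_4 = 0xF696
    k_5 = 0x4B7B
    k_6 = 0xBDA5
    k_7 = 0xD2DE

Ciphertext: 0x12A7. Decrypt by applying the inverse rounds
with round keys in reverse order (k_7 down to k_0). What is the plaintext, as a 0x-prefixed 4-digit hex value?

s_0 = ciphertext = 0x12A7
s_1 = InvRound(s_0, k_7) = 0xE2EA
s_2 = InvRound(s_1, k_6) = 0x99AE
s_3 = InvRound(s_2, k_5) = 0x17CB
s_4 = InvRound(s_3, k_4) = 0x077A
s_5 = InvRound(s_4, k_3) = 0x3CAE
s_6 = InvRound(s_5, k_2) = 0x7FE8
s_7 = InvRound(s_6, k_1) = 0x0DBE
s_8 = InvRound(s_7, k_0) = 0xB3AF

0xB3AF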